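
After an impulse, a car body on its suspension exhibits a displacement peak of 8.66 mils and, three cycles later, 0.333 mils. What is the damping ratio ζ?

Logarithmic decrement δ = (1/n)·ln(x₀/x_n) = (1/3)·ln(8.66/0.333) = (1/3)·ln(26.01) = 1.086.
ζ = δ/√(4π² + δ²) = 1.086/√(39.48 + 1.18) = 1.086/6.376 = 0.1703.

0.170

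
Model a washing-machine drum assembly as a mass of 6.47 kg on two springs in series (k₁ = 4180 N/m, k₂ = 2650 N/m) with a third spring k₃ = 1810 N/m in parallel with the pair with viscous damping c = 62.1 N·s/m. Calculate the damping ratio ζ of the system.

0.208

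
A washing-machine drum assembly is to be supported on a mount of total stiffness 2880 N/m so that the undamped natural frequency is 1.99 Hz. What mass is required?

18.4 kg

ω_n = 2πf_n = 2π × 1.99 = 12.50 rad/s.
m = k/ω_n² = 2880/12.50² = 2880/156.3 = 18.42 kg.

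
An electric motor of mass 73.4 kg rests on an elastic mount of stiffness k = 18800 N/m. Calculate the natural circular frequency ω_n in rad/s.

16.0 rad/s

ω_n = √(k/m) = √(18800/73.4) = √256.1 = 16.00 rad/s.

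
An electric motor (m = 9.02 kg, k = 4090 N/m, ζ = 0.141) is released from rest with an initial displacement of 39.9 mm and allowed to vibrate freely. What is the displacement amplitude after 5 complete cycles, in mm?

0.455 mm

Logarithmic decrement δ = 2πζ/√(1 − ζ²) = 2π × 0.1410/√(1 − 0.0199) = 0.8949.
After n cycles, x_n/x₀ = e^(−nδ), so x_5 = 39.9 × e^(−5 × 0.8949) = 39.9 × 0.01140 = 0.4548 mm.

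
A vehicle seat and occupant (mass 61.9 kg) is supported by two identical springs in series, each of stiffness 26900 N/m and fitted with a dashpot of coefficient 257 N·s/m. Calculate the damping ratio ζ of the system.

Series springs: 1/k_eq = 2/26900, so k_eq = 26900/2 = 13450 N/m.
ω_n = √(k_eq/m) = √(13450/61.9) = 14.74 rad/s.
Critical damping c_c = 2√(k_eq·m) = 2√(13450 × 61.9) = 1825 N·s/m, so ζ = c/c_c = 257/1825 = 0.1408.

0.141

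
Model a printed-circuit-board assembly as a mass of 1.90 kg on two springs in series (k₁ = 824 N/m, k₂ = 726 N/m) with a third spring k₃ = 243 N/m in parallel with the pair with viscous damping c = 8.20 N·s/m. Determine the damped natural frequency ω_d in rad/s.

Series pair: k_s = k₁k₂/(k₁+k₂) = (824)(726)/(824 + 726) = 386.0 N/m. In parallel with k₃: k_eq = 386.0 + 243 = 629.0 N/m.
ω_n = √(k_eq/m) = √(629.0/1.90) = 18.19 rad/s.
Critical damping c_c = 2√(k_eq·m) = 2√(629.0 × 1.90) = 69.14 N·s/m, so ζ = c/c_c = 8.20/69.14 = 0.1186.
ω_d = ω_n√(1 − ζ²) = 18.19 × √(1 − 0.0141) = 18.07 rad/s.

18.1 rad/s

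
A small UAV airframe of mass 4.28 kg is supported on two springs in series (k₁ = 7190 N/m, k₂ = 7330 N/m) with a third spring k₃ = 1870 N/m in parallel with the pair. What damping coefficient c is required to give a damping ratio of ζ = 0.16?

49.1 N·s/m

Series pair: k_s = k₁k₂/(k₁+k₂) = (7190)(7330)/(7190 + 7330) = 3630 N/m. In parallel with k₃: k_eq = 3630 + 1870 = 5500 N/m.
c_c = 2√(k_eq·m) = 2√(5500 × 4.28) = 306.8 N·s/m.
c = ζ·c_c = 0.16 × 306.8 = 49.10 N·s/m.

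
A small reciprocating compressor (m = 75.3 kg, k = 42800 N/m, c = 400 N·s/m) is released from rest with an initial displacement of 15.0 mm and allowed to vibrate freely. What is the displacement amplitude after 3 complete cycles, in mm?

1.81 mm

ζ = c/(2√(km)) = 400/(2√(42800 × 75.3)) = 400/3590 = 0.1114.
Logarithmic decrement δ = 2πζ/√(1 − ζ²) = 2π × 0.1114/√(1 − 0.0124) = 0.7044.
After n cycles, x_n/x₀ = e^(−nδ), so x_3 = 15.0 × e^(−3 × 0.7044) = 15.0 × 0.1209 = 1.813 mm.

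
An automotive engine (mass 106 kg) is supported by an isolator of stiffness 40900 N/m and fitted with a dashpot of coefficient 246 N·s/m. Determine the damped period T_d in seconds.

0.320 s

ω_n = √(k/m) = √(40900/106) = 19.64 rad/s.
Critical damping c_c = 2√(k·m) = 2√(40900 × 106) = 4164 N·s/m, so ζ = c/c_c = 246/4164 = 0.05907.
ω_d = ω_n√(1 − ζ²) = 19.64 × √(1 − 0.00349) = 19.61 rad/s.
T_d = 2π/ω_d = 0.3204 s.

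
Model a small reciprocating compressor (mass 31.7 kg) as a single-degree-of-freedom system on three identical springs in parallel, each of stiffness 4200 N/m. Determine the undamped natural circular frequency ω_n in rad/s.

19.9 rad/s

Parallel springs add: k_eq = 3 × 4200 = 12600 N/m.
ω_n = √(k_eq/m) = √(12600/31.7) = √397.5 = 19.94 rad/s.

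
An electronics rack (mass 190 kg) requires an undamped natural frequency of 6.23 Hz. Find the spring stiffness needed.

ω_n = 2πf_n = 2π × 6.23 = 39.14 rad/s.
k = m·ω_n² = 190 × 39.14² = 190 × 1532 = 291100 N/m.

291000 N/m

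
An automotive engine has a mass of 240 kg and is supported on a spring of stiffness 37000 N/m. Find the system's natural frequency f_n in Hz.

1.98 Hz

ω_n = √(k/m) = √(37000/240) = √154.2 = 12.42 rad/s.
f_n = ω_n/(2π) = 12.42/6.283 = 1.976 Hz.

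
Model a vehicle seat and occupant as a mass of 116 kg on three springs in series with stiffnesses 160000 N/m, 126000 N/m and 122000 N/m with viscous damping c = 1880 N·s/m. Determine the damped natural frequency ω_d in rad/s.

17.9 rad/s

Series springs: 1/k_eq = 1/160000 + 1/126000 + 1/122000 = 2.238×10^-5, so k_eq = 44680 N/m.
ω_n = √(k_eq/m) = √(44680/116) = 19.62 rad/s.
Critical damping c_c = 2√(k_eq·m) = 2√(44680 × 116) = 4553 N·s/m, so ζ = c/c_c = 1880/4553 = 0.4129.
ω_d = ω_n√(1 − ζ²) = 19.62 × √(1 − 0.170) = 17.87 rad/s.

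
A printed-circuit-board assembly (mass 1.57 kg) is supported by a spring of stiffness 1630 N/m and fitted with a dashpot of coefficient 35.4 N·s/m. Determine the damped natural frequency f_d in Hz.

4.80 Hz

ω_n = √(k/m) = √(1630/1.57) = 32.22 rad/s.
Critical damping c_c = 2√(k·m) = 2√(1630 × 1.57) = 101.2 N·s/m, so ζ = c/c_c = 35.4/101.2 = 0.3499.
ω_d = ω_n√(1 − ζ²) = 32.22 × √(1 − 0.122) = 30.18 rad/s.
f_d = ω_d/(2π) = 4.804 Hz.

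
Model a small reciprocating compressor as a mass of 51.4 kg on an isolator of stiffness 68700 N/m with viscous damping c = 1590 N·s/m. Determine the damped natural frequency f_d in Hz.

5.27 Hz

ω_n = √(k/m) = √(68700/51.4) = 36.56 rad/s.
Critical damping c_c = 2√(k·m) = 2√(68700 × 51.4) = 3758 N·s/m, so ζ = c/c_c = 1590/3758 = 0.4231.
ω_d = ω_n√(1 − ζ²) = 36.56 × √(1 − 0.179) = 33.13 rad/s.
f_d = ω_d/(2π) = 5.272 Hz.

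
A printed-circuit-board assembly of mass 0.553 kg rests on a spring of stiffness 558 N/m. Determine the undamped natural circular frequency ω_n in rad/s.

31.8 rad/s

ω_n = √(k/m) = √(558.0/0.553) = √1009 = 31.77 rad/s.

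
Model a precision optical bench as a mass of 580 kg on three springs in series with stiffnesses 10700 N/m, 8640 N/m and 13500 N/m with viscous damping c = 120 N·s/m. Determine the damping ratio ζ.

Series springs: 1/k_eq = 1/10700 + 1/8640 + 1/13500 = 0.0002833, so k_eq = 3530 N/m.
ω_n = √(k_eq/m) = √(3530/580) = 2.467 rad/s.
Critical damping c_c = 2√(k_eq·m) = 2√(3530 × 580) = 2862 N·s/m, so ζ = c/c_c = 120/2862 = 0.04193.

0.0419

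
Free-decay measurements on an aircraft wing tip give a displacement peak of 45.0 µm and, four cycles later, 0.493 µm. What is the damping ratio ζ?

Logarithmic decrement δ = (1/n)·ln(x₀/x_n) = (1/4)·ln(45.0/0.493) = (1/4)·ln(91.28) = 1.128.
ζ = δ/√(4π² + δ²) = 1.128/√(39.48 + 1.27) = 1.128/6.384 = 0.1768.

0.177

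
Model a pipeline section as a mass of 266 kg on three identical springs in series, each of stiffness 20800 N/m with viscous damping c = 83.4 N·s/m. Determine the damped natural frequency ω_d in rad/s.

Series springs: 1/k_eq = 3/20800, so k_eq = 20800/3 = 6933 N/m.
ω_n = √(k_eq/m) = √(6933/266) = 5.105 rad/s.
Critical damping c_c = 2√(k_eq·m) = 2√(6933 × 266) = 2716 N·s/m, so ζ = c/c_c = 83.4/2716 = 0.03071.
ω_d = ω_n√(1 − ζ²) = 5.105 × √(1 − 0.000943) = 5.103 rad/s.

5.10 rad/s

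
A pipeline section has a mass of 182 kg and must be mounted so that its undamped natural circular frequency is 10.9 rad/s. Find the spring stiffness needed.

k = m·ω_n² = 182 × 10.90² = 182 × 118.8 = 21620 N/m.

21600 N/m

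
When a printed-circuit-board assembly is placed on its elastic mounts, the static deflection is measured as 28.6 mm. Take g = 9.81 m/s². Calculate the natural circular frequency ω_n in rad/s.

18.5 rad/s

ω_n = √(g/δ_st) = √(9.81/0.0286) = √343.0 = 18.52 rad/s.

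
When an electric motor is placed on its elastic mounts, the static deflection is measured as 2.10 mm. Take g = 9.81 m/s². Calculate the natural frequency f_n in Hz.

ω_n = √(g/δ_st) = √(9.81/0.00210) = √4671 = 68.35 rad/s.
f_n = ω_n/(2π) = 68.35/6.283 = 10.88 Hz.

10.9 Hz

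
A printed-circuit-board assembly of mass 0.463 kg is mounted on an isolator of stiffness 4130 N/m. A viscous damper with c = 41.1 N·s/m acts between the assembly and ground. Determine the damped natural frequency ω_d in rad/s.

ω_n = √(k/m) = √(4130/0.463) = 94.45 rad/s.
Critical damping c_c = 2√(k·m) = 2√(4130 × 0.463) = 87.46 N·s/m, so ζ = c/c_c = 41.1/87.46 = 0.4699.
ω_d = ω_n√(1 − ζ²) = 94.45 × √(1 − 0.221) = 83.37 rad/s.

83.4 rad/s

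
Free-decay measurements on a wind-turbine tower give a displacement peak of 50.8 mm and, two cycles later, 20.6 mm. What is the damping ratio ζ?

0.0716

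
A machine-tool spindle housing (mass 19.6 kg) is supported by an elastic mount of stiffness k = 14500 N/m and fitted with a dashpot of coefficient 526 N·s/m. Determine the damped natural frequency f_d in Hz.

3.77 Hz

ω_n = √(k/m) = √(14500/19.6) = 27.20 rad/s.
Critical damping c_c = 2√(k·m) = 2√(14500 × 19.6) = 1066 N·s/m, so ζ = c/c_c = 526/1066 = 0.4933.
ω_d = ω_n√(1 − ζ²) = 27.20 × √(1 − 0.243) = 23.66 rad/s.
f_d = ω_d/(2π) = 3.765 Hz.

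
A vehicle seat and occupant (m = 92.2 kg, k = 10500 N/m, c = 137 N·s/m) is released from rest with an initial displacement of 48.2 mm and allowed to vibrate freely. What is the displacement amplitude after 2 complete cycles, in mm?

20.1 mm

ζ = c/(2√(km)) = 137/(2√(10500 × 92.2)) = 137/1968 = 0.06962.
Logarithmic decrement δ = 2πζ/√(1 − ζ²) = 2π × 0.06962/√(1 − 0.00485) = 0.4385.
After n cycles, x_n/x₀ = e^(−nδ), so x_2 = 48.2 × e^(−2 × 0.4385) = 48.2 × 0.4160 = 20.05 mm.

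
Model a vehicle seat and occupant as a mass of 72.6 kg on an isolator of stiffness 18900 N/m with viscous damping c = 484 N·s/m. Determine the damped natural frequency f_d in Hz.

2.51 Hz

ω_n = √(k/m) = √(18900/72.6) = 16.13 rad/s.
Critical damping c_c = 2√(k·m) = 2√(18900 × 72.6) = 2343 N·s/m, so ζ = c/c_c = 484/2343 = 0.2066.
ω_d = ω_n√(1 − ζ²) = 16.13 × √(1 − 0.0427) = 15.79 rad/s.
f_d = ω_d/(2π) = 2.513 Hz.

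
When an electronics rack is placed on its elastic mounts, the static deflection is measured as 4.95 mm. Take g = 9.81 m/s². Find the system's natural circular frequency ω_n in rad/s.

44.5 rad/s

ω_n = √(g/δ_st) = √(9.81/0.00495) = √1982 = 44.52 rad/s.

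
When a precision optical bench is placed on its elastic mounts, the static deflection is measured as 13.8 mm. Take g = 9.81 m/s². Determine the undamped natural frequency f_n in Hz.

4.24 Hz

ω_n = √(g/δ_st) = √(9.81/0.0138) = √710.9 = 26.66 rad/s.
f_n = ω_n/(2π) = 26.66/6.283 = 4.243 Hz.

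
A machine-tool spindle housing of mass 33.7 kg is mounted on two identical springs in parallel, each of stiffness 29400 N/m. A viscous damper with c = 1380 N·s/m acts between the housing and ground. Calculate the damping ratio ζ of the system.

0.490

Parallel springs add: k_eq = 2 × 29400 = 58800 N/m.
ω_n = √(k_eq/m) = √(58800/33.7) = 41.77 rad/s.
Critical damping c_c = 2√(k_eq·m) = 2√(58800 × 33.7) = 2815 N·s/m, so ζ = c/c_c = 1380/2815 = 0.4902.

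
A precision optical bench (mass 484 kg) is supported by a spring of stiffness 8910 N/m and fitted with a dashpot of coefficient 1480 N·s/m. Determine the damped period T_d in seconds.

1.57 s

ω_n = √(k/m) = √(8910/484) = 4.291 rad/s.
Critical damping c_c = 2√(k·m) = 2√(8910 × 484) = 4153 N·s/m, so ζ = c/c_c = 1480/4153 = 0.3563.
ω_d = ω_n√(1 − ζ²) = 4.291 × √(1 − 0.127) = 4.009 rad/s.
T_d = 2π/ω_d = 1.567 s.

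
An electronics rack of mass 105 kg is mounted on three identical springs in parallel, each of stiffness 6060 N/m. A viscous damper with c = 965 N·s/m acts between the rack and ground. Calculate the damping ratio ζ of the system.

Parallel springs add: k_eq = 3 × 6060 = 18180 N/m.
ω_n = √(k_eq/m) = √(18180/105) = 13.16 rad/s.
Critical damping c_c = 2√(k_eq·m) = 2√(18180 × 105) = 2763 N·s/m, so ζ = c/c_c = 965/2763 = 0.3492.

0.349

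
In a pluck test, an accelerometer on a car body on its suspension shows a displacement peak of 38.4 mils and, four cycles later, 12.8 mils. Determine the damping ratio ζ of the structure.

0.0437

Logarithmic decrement δ = (1/n)·ln(x₀/x_n) = (1/4)·ln(38.4/12.8) = (1/4)·ln(3.000) = 0.2747.
ζ = δ/√(4π² + δ²) = 0.2747/√(39.48 + 0.0754) = 0.2747/6.289 = 0.04367.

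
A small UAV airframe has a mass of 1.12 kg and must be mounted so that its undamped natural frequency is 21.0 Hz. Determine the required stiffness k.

ω_n = 2πf_n = 2π × 21.0 = 131.9 rad/s.
k = m·ω_n² = 1.12 × 131.9² = 1.12 × 17410 = 19500 N/m.

19500 N/m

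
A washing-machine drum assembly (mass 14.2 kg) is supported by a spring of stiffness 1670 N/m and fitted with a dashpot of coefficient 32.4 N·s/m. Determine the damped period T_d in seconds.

ω_n = √(k/m) = √(1670/14.2) = 10.84 rad/s.
Critical damping c_c = 2√(k·m) = 2√(1670 × 14.2) = 308.0 N·s/m, so ζ = c/c_c = 32.4/308.0 = 0.1052.
ω_d = ω_n√(1 − ζ²) = 10.84 × √(1 − 0.0111) = 10.78 rad/s.
T_d = 2π/ω_d = 0.5826 s.

0.583 s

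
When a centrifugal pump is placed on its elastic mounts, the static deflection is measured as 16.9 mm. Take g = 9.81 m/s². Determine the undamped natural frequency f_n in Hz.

ω_n = √(g/δ_st) = √(9.81/0.0169) = √580.5 = 24.09 rad/s.
f_n = ω_n/(2π) = 24.09/6.283 = 3.835 Hz.

3.83 Hz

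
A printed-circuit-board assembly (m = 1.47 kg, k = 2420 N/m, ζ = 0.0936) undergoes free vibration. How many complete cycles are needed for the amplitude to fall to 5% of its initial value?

6 cycles

Logarithmic decrement δ = 2πζ/√(1 − ζ²) = 2π × 0.09360/√(1 − 0.00876) = 0.5907.
x_n/x₀ = e^(−nδ) ≤ 0.05; take ln: n ≥ ln(1/0.05)/δ = 2.996/0.5907 = 5.072.
So 6 complete cycles are required.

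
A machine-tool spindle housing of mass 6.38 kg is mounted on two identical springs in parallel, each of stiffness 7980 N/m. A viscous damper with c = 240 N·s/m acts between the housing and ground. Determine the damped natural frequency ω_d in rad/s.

Parallel springs add: k_eq = 2 × 7980 = 15960 N/m.
ω_n = √(k_eq/m) = √(15960/6.38) = 50.02 rad/s.
Critical damping c_c = 2√(k_eq·m) = 2√(15960 × 6.38) = 638.2 N·s/m, so ζ = c/c_c = 240/638.2 = 0.3761.
ω_d = ω_n√(1 − ζ²) = 50.02 × √(1 − 0.141) = 46.34 rad/s.

46.3 rad/s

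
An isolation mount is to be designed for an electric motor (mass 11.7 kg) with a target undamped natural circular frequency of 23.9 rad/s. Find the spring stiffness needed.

6680 N/m

k = m·ω_n² = 11.7 × 23.90² = 11.7 × 571.2 = 6683 N/m.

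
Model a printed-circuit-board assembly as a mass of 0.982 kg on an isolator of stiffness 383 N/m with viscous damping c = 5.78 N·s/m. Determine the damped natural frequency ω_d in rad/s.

ω_n = √(k/m) = √(383.0/0.982) = 19.75 rad/s.
Critical damping c_c = 2√(k·m) = 2√(383.0 × 0.982) = 38.79 N·s/m, so ζ = c/c_c = 5.78/38.79 = 0.1490.
ω_d = ω_n√(1 − ζ²) = 19.75 × √(1 − 0.0222) = 19.53 rad/s.

19.5 rad/s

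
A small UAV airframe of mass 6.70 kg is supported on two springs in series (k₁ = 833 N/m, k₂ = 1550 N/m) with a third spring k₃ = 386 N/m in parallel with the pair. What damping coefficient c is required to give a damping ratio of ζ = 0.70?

110 N·s/m

Series pair: k_s = k₁k₂/(k₁+k₂) = (833)(1550)/(833 + 1550) = 541.8 N/m. In parallel with k₃: k_eq = 541.8 + 386 = 927.8 N/m.
c_c = 2√(k_eq·m) = 2√(927.8 × 6.70) = 157.7 N·s/m.
c = ζ·c_c = 0.70 × 157.7 = 110.4 N·s/m.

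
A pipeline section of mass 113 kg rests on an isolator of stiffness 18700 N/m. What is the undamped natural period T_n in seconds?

0.488 s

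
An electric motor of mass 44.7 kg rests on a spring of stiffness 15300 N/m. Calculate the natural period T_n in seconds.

ω_n = √(k/m) = √(15300/44.7) = √342.3 = 18.50 rad/s.
T_n = 2π/ω_n = 6.283/18.50 = 0.3396 s.

0.340 s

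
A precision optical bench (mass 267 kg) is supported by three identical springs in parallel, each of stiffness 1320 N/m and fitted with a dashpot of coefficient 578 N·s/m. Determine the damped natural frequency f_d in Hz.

0.588 Hz

Parallel springs add: k_eq = 3 × 1320 = 3960 N/m.
ω_n = √(k_eq/m) = √(3960/267) = 3.851 rad/s.
Critical damping c_c = 2√(k_eq·m) = 2√(3960 × 267) = 2057 N·s/m, so ζ = c/c_c = 578/2057 = 0.2811.
ω_d = ω_n√(1 − ζ²) = 3.851 × √(1 − 0.0790) = 3.696 rad/s.
f_d = ω_d/(2π) = 0.5882 Hz.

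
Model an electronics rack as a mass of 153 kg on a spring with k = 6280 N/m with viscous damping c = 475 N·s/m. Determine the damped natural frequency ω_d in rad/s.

6.22 rad/s

ω_n = √(k/m) = √(6280/153) = 6.407 rad/s.
Critical damping c_c = 2√(k·m) = 2√(6280 × 153) = 1960 N·s/m, so ζ = c/c_c = 475/1960 = 0.2423.
ω_d = ω_n√(1 − ζ²) = 6.407 × √(1 − 0.0587) = 6.216 rad/s.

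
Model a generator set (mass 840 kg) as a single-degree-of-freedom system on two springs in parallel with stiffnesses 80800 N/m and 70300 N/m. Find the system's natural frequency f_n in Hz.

Parallel springs add: k_eq = 80800 + 70300 = 151100 N/m.
ω_n = √(k_eq/m) = √(151100/840) = √179.9 = 13.41 rad/s.
f_n = ω_n/(2π) = 13.41/6.283 = 2.135 Hz.

2.13 Hz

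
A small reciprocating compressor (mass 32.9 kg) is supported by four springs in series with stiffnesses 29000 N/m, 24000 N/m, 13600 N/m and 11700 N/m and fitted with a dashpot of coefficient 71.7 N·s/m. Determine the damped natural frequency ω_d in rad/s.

11.3 rad/s

Series springs: 1/k_eq = 1/29000 + 1/24000 + 1/13600 + 1/11700 = 0.0002351, so k_eq = 4253 N/m.
ω_n = √(k_eq/m) = √(4253/32.9) = 11.37 rad/s.
Critical damping c_c = 2√(k_eq·m) = 2√(4253 × 32.9) = 748.1 N·s/m, so ζ = c/c_c = 71.7/748.1 = 0.09584.
ω_d = ω_n√(1 − ζ²) = 11.37 × √(1 − 0.00919) = 11.32 rad/s.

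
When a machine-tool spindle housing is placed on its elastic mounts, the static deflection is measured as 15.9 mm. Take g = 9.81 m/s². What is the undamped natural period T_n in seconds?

0.253 s

ω_n = √(g/δ_st) = √(9.81/0.0159) = √617.0 = 24.84 rad/s.
T_n = 2π/ω_n = 6.283/24.84 = 0.2530 s.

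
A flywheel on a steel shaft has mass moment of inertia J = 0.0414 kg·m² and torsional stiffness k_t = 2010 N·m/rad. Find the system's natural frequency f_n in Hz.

35.1 Hz

ω_n = √(k_t/J) = √(2010/0.0414) = √48550 = 220.3 rad/s.
f_n = ω_n/(2π) = 220.3/6.283 = 35.07 Hz.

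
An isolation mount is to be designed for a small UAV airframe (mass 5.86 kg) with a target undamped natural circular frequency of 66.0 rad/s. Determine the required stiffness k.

25500 N/m

k = m·ω_n² = 5.86 × 66.00² = 5.86 × 4356 = 25530 N/m.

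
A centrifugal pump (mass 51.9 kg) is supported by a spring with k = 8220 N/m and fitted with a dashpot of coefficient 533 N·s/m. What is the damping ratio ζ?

0.408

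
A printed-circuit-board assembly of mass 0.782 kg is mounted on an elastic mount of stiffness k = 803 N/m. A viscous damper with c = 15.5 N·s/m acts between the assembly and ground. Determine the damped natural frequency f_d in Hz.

4.85 Hz

ω_n = √(k/m) = √(803.0/0.782) = 32.04 rad/s.
Critical damping c_c = 2√(k·m) = 2√(803.0 × 0.782) = 50.12 N·s/m, so ζ = c/c_c = 15.5/50.12 = 0.3093.
ω_d = ω_n√(1 − ζ²) = 32.04 × √(1 − 0.0956) = 30.47 rad/s.
f_d = ω_d/(2π) = 4.850 Hz.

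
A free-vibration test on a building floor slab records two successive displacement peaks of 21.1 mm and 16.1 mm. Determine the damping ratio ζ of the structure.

0.0430

Logarithmic decrement δ = (1/n)·ln(x₀/x_n) = (1/1)·ln(21.1/16.1) = (1/1)·ln(1.311) = 0.2705.
ζ = δ/√(4π² + δ²) = 0.2705/√(39.48 + 0.0731) = 0.2705/6.289 = 0.04300.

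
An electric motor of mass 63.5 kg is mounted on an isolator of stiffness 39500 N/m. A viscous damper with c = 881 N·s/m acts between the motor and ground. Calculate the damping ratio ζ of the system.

ω_n = √(k/m) = √(39500/63.5) = 24.94 rad/s.
Critical damping c_c = 2√(k·m) = 2√(39500 × 63.5) = 3167 N·s/m, so ζ = c/c_c = 881/3167 = 0.2781.

0.278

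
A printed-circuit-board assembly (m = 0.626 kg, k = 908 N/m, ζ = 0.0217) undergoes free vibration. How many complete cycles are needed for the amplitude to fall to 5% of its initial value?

22 cycles

Logarithmic decrement δ = 2πζ/√(1 − ζ²) = 2π × 0.02170/√(1 − 0.000471) = 0.1364.
x_n/x₀ = e^(−nδ) ≤ 0.05; take ln: n ≥ ln(1/0.05)/δ = 2.996/0.1364 = 21.97.
So 22 complete cycles are required.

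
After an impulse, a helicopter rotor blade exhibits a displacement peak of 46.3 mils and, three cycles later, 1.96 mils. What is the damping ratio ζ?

Logarithmic decrement δ = (1/n)·ln(x₀/x_n) = (1/3)·ln(46.3/1.96) = (1/3)·ln(23.62) = 1.054.
ζ = δ/√(4π² + δ²) = 1.054/√(39.48 + 1.11) = 1.054/6.371 = 0.1654.

0.165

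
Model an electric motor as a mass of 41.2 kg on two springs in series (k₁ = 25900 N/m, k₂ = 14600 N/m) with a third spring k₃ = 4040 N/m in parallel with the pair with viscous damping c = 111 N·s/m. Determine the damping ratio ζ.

0.0748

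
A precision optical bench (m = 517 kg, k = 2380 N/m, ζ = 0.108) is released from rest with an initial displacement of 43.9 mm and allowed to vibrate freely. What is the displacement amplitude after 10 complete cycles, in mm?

Logarithmic decrement δ = 2πζ/√(1 − ζ²) = 2π × 0.1080/√(1 − 0.0117) = 0.6826.
After n cycles, x_n/x₀ = e^(−nδ), so x_10 = 43.9 × e^(−10 × 0.6826) = 43.9 × 0.001085 = 0.04765 mm.

0.0477 mm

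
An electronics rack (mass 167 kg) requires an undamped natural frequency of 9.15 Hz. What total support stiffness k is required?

552000 N/m

ω_n = 2πf_n = 2π × 9.15 = 57.49 rad/s.
k = m·ω_n² = 167 × 57.49² = 167 × 3305 = 552000 N/m.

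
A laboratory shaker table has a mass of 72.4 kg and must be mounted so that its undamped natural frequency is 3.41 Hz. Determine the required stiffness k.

ω_n = 2πf_n = 2π × 3.41 = 21.43 rad/s.
k = m·ω_n² = 72.4 × 21.43² = 72.4 × 459.1 = 33240 N/m.

33200 N/m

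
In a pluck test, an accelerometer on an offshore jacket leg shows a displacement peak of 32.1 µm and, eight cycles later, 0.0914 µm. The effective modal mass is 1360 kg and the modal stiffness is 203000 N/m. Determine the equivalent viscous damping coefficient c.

Logarithmic decrement δ = (1/n)·ln(x₀/x_n) = (1/8)·ln(32.1/0.0914) = (1/8)·ln(351.2) = 0.7327.
ζ = δ/√(4π² + δ²) = 0.7327/√(39.48 + 0.537) = 0.7327/6.326 = 0.1158.
c = ζ · 2√(km) = 0.1158 × 2√(203000 × 1360) = 0.1158 × 33230 = 3849 N·s/m.

3850 N·s/m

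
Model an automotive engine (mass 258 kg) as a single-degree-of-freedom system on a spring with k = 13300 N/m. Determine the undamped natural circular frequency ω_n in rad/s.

7.18 rad/s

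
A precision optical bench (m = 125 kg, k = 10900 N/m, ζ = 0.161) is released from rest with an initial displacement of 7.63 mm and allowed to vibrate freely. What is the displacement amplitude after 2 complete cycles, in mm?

0.982 mm

Logarithmic decrement δ = 2πζ/√(1 − ζ²) = 2π × 0.1610/√(1 − 0.0259) = 1.025.
After n cycles, x_n/x₀ = e^(−nδ), so x_2 = 7.63 × e^(−2 × 1.025) = 7.63 × 0.1287 = 0.9823 mm.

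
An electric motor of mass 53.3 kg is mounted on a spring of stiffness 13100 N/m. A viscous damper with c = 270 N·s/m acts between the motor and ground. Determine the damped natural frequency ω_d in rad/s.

ω_n = √(k/m) = √(13100/53.3) = 15.68 rad/s.
Critical damping c_c = 2√(k·m) = 2√(13100 × 53.3) = 1671 N·s/m, so ζ = c/c_c = 270/1671 = 0.1616.
ω_d = ω_n√(1 − ζ²) = 15.68 × √(1 − 0.0261) = 15.47 rad/s.

15.5 rad/s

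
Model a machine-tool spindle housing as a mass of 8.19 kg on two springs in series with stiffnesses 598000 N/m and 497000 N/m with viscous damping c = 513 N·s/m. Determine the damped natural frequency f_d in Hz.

28.5 Hz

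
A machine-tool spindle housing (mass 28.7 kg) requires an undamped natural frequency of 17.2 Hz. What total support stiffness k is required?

335000 N/m

ω_n = 2πf_n = 2π × 17.2 = 108.1 rad/s.
k = m·ω_n² = 28.7 × 108.1² = 28.7 × 11680 = 335200 N/m.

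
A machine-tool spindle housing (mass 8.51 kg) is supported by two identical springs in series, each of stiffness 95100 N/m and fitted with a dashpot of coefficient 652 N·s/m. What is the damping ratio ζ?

Series springs: 1/k_eq = 2/95100, so k_eq = 95100/2 = 47550 N/m.
ω_n = √(k_eq/m) = √(47550/8.51) = 74.75 rad/s.
Critical damping c_c = 2√(k_eq·m) = 2√(47550 × 8.51) = 1272 N·s/m, so ζ = c/c_c = 652/1272 = 0.5125.

0.512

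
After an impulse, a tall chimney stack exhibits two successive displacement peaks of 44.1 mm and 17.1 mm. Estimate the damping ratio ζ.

Logarithmic decrement δ = (1/n)·ln(x₀/x_n) = (1/1)·ln(44.1/17.1) = (1/1)·ln(2.579) = 0.9474.
ζ = δ/√(4π² + δ²) = 0.9474/√(39.48 + 0.898) = 0.9474/6.354 = 0.1491.

0.149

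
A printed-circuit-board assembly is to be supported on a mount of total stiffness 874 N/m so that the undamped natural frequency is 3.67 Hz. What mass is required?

ω_n = 2πf_n = 2π × 3.67 = 23.06 rad/s.
m = k/ω_n² = 874/23.06² = 874/531.7 = 1.644 kg.

1.64 kg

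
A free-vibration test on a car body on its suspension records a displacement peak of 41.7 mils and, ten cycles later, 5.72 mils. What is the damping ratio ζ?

Logarithmic decrement δ = (1/n)·ln(x₀/x_n) = (1/10)·ln(41.7/5.72) = (1/10)·ln(7.290) = 0.1987.
ζ = δ/√(4π² + δ²) = 0.1987/√(39.48 + 0.0395) = 0.1987/6.286 = 0.03160.

0.0316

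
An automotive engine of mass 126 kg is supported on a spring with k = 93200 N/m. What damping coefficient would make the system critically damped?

c_c = 2√(k·m) = 2√(93200 × 126) = 2 × 3427 = 6854 N·s/m.

6850 N·s/m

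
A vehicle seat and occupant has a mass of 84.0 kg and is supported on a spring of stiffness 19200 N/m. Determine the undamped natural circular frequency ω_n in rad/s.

15.1 rad/s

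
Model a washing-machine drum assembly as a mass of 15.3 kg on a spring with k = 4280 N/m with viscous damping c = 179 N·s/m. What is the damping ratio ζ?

ω_n = √(k/m) = √(4280/15.3) = 16.73 rad/s.
Critical damping c_c = 2√(k·m) = 2√(4280 × 15.3) = 511.8 N·s/m, so ζ = c/c_c = 179/511.8 = 0.3497.

0.350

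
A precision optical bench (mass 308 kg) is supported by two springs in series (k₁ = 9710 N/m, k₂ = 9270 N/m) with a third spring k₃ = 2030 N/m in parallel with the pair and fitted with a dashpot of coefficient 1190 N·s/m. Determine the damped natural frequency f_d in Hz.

0.680 Hz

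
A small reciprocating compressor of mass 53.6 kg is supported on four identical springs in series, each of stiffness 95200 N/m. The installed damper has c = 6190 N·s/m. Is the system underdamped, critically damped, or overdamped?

Series springs: 1/k_eq = 4/95200, so k_eq = 95200/4 = 23800 N/m.
c_c = 2√(k_eq·m) = 2259 N·s/m; ζ = c/c_c = 6190/2259 = 2.74.
Since ζ > 1 the system is overdamped.

overdamped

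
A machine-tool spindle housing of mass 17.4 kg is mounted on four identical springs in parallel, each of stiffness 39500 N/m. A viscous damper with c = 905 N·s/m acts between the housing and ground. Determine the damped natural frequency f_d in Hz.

14.6 Hz

Parallel springs add: k_eq = 4 × 39500 = 158000 N/m.
ω_n = √(k_eq/m) = √(158000/17.4) = 95.29 rad/s.
Critical damping c_c = 2√(k_eq·m) = 2√(158000 × 17.4) = 3316 N·s/m, so ζ = c/c_c = 905/3316 = 0.2729.
ω_d = ω_n√(1 − ζ²) = 95.29 × √(1 − 0.0745) = 91.67 rad/s.
f_d = ω_d/(2π) = 14.59 Hz.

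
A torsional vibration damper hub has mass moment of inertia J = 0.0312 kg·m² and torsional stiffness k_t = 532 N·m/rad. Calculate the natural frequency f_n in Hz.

20.8 Hz

ω_n = √(k_t/J) = √(532/0.0312) = √17050 = 130.6 rad/s.
f_n = ω_n/(2π) = 130.6/6.283 = 20.78 Hz.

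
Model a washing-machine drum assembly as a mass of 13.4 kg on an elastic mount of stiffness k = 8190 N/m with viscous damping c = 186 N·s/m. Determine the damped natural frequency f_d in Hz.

ω_n = √(k/m) = √(8190/13.4) = 24.72 rad/s.
Critical damping c_c = 2√(k·m) = 2√(8190 × 13.4) = 662.6 N·s/m, so ζ = c/c_c = 186/662.6 = 0.2807.
ω_d = ω_n√(1 − ζ²) = 24.72 × √(1 − 0.0788) = 23.73 rad/s.
f_d = ω_d/(2π) = 3.776 Hz.

3.78 Hz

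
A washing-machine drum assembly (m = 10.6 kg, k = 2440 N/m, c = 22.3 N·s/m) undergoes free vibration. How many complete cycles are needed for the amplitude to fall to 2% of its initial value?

9 cycles

ζ = c/(2√(km)) = 22.3/(2√(2440 × 10.6)) = 22.3/321.6 = 0.06933.
Logarithmic decrement δ = 2πζ/√(1 − ζ²) = 2π × 0.06933/√(1 − 0.00481) = 0.4367.
x_n/x₀ = e^(−nδ) ≤ 0.02; take ln: n ≥ ln(1/0.02)/δ = 3.912/0.4367 = 8.959.
So 9 complete cycles are required.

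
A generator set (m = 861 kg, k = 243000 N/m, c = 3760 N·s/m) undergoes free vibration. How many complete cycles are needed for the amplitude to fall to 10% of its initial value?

ζ = c/(2√(km)) = 3760/(2√(243000 × 861)) = 3760/28930 = 0.1300.
Logarithmic decrement δ = 2πζ/√(1 − ζ²) = 2π × 0.1300/√(1 − 0.0169) = 0.8236.
x_n/x₀ = e^(−nδ) ≤ 0.1; take ln: n ≥ ln(1/0.1)/δ = 2.303/0.8236 = 2.796.
So 3 complete cycles are required.

3 cycles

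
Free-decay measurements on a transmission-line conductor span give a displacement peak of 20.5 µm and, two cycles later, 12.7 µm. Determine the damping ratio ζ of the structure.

Logarithmic decrement δ = (1/n)·ln(x₀/x_n) = (1/2)·ln(20.5/12.7) = (1/2)·ln(1.614) = 0.2394.
ζ = δ/√(4π² + δ²) = 0.2394/√(39.48 + 0.0573) = 0.2394/6.288 = 0.03808.

0.0381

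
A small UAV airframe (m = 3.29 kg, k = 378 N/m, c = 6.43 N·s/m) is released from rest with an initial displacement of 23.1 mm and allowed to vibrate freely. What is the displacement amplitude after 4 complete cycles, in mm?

2.31 mm

ζ = c/(2√(km)) = 6.43/(2√(378 × 3.29)) = 6.43/70.53 = 0.09117.
Logarithmic decrement δ = 2πζ/√(1 − ζ²) = 2π × 0.09117/√(1 − 0.00831) = 0.5752.
After n cycles, x_n/x₀ = e^(−nδ), so x_4 = 23.1 × e^(−4 × 0.5752) = 23.1 × 0.1002 = 2.314 mm.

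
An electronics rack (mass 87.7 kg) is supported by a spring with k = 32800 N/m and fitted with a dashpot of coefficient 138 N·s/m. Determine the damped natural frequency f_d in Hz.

ω_n = √(k/m) = √(32800/87.7) = 19.34 rad/s.
Critical damping c_c = 2√(k·m) = 2√(32800 × 87.7) = 3392 N·s/m, so ζ = c/c_c = 138/3392 = 0.04068.
ω_d = ω_n√(1 − ζ²) = 19.34 × √(1 − 0.00166) = 19.32 rad/s.
f_d = ω_d/(2π) = 3.075 Hz.

3.08 Hz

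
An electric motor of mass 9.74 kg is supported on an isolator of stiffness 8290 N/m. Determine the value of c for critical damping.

c_c = 2√(k·m) = 2√(8290 × 9.74) = 2 × 284.2 = 568.3 N·s/m.

568 N·s/m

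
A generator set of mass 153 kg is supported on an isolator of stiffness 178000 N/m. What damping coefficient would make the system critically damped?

10400 N·s/m

c_c = 2√(k·m) = 2√(178000 × 153) = 2 × 5219 = 10440 N·s/m.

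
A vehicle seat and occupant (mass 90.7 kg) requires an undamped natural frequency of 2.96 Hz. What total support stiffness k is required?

31400 N/m

ω_n = 2πf_n = 2π × 2.96 = 18.60 rad/s.
k = m·ω_n² = 90.7 × 18.60² = 90.7 × 345.9 = 31370 N/m.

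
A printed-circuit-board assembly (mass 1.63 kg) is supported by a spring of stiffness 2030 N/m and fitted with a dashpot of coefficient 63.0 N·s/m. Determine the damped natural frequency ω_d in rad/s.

29.5 rad/s

ω_n = √(k/m) = √(2030/1.63) = 35.29 rad/s.
Critical damping c_c = 2√(k·m) = 2√(2030 × 1.63) = 115.0 N·s/m, so ζ = c/c_c = 63.0/115.0 = 0.5476.
ω_d = ω_n√(1 − ζ²) = 35.29 × √(1 − 0.300) = 29.53 rad/s.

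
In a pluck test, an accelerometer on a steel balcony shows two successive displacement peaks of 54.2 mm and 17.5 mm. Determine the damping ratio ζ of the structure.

Logarithmic decrement δ = (1/n)·ln(x₀/x_n) = (1/1)·ln(54.2/17.5) = (1/1)·ln(3.097) = 1.130.
ζ = δ/√(4π² + δ²) = 1.130/√(39.48 + 1.28) = 1.130/6.384 = 0.1771.

0.177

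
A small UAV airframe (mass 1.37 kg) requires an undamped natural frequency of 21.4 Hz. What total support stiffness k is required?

ω_n = 2πf_n = 2π × 21.4 = 134.5 rad/s.
k = m·ω_n² = 1.37 × 134.5² = 1.37 × 18080 = 24770 N/m.

24800 N/m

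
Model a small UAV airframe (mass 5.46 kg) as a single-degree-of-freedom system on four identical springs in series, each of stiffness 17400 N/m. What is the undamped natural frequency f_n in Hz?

4.49 Hz

Series springs: 1/k_eq = 4/17400, so k_eq = 17400/4 = 4350 N/m.
ω_n = √(k_eq/m) = √(4350/5.46) = √796.7 = 28.23 rad/s.
f_n = ω_n/(2π) = 28.23/6.283 = 4.492 Hz.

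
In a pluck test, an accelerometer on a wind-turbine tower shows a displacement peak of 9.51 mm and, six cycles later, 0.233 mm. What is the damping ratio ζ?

Logarithmic decrement δ = (1/n)·ln(x₀/x_n) = (1/6)·ln(9.51/0.233) = (1/6)·ln(40.82) = 0.6182.
ζ = δ/√(4π² + δ²) = 0.6182/√(39.48 + 0.382) = 0.6182/6.314 = 0.09791.

0.0979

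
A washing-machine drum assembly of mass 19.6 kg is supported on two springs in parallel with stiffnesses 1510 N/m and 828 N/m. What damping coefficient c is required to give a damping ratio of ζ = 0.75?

Parallel springs add: k_eq = 1510 + 828 = 2338 N/m.
c_c = 2√(k_eq·m) = 2√(2338 × 19.6) = 428.1 N·s/m.
c = ζ·c_c = 0.75 × 428.1 = 321.1 N·s/m.

321 N·s/m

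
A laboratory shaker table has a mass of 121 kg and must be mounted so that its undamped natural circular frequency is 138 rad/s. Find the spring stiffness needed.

k = m·ω_n² = 121 × 138.0² = 121 × 19040 = 2304000 N/m.

2300000 N/m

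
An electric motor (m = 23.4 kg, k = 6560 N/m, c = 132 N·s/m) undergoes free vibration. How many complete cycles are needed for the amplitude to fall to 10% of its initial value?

3 cycles

ζ = c/(2√(km)) = 132/(2√(6560 × 23.4)) = 132/783.6 = 0.1685.
Logarithmic decrement δ = 2πζ/√(1 − ζ²) = 2π × 0.1685/√(1 − 0.0284) = 1.074.
x_n/x₀ = e^(−nδ) ≤ 0.1; take ln: n ≥ ln(1/0.1)/δ = 2.303/1.074 = 2.144.
So 3 complete cycles are required.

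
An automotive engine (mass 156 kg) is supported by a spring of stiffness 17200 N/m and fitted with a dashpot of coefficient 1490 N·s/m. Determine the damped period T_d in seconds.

0.672 s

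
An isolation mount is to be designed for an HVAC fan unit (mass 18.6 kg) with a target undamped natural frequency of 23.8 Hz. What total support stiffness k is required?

ω_n = 2πf_n = 2π × 23.8 = 149.5 rad/s.
k = m·ω_n² = 18.6 × 149.5² = 18.6 × 22360 = 415900 N/m.

416000 N/m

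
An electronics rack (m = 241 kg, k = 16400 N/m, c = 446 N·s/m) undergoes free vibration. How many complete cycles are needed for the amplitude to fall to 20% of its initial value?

ζ = c/(2√(km)) = 446/(2√(16400 × 241)) = 446/3976 = 0.1122.
Logarithmic decrement δ = 2πζ/√(1 − ζ²) = 2π × 0.1122/√(1 − 0.0126) = 0.7093.
x_n/x₀ = e^(−nδ) ≤ 0.2; take ln: n ≥ ln(1/0.2)/δ = 1.609/0.7093 = 2.269.
So 3 complete cycles are required.

3 cycles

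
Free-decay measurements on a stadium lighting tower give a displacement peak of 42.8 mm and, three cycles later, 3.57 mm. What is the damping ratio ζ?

Logarithmic decrement δ = (1/n)·ln(x₀/x_n) = (1/3)·ln(42.8/3.57) = (1/3)·ln(11.99) = 0.8280.
ζ = δ/√(4π² + δ²) = 0.8280/√(39.48 + 0.686) = 0.8280/6.338 = 0.1306.

0.131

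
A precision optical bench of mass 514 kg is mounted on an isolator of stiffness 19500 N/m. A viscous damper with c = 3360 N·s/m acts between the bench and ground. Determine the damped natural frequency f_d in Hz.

ω_n = √(k/m) = √(19500/514) = 6.159 rad/s.
Critical damping c_c = 2√(k·m) = 2√(19500 × 514) = 6332 N·s/m, so ζ = c/c_c = 3360/6332 = 0.5307.
ω_d = ω_n√(1 − ζ²) = 6.159 × √(1 − 0.282) = 5.221 rad/s.
f_d = ω_d/(2π) = 0.8309 Hz.

0.831 Hz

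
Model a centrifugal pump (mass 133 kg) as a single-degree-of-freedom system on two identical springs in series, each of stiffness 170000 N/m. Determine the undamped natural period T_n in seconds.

0.249 s

Series springs: 1/k_eq = 2/170000, so k_eq = 170000/2 = 85000 N/m.
ω_n = √(k_eq/m) = √(85000/133) = √639.1 = 25.28 rad/s.
T_n = 2π/ω_n = 6.283/25.28 = 0.2485 s.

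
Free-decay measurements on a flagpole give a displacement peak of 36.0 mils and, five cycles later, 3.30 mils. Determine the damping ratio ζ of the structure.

Logarithmic decrement δ = (1/n)·ln(x₀/x_n) = (1/5)·ln(36.0/3.30) = (1/5)·ln(10.91) = 0.4779.
ζ = δ/√(4π² + δ²) = 0.4779/√(39.48 + 0.228) = 0.4779/6.301 = 0.07584.

0.0758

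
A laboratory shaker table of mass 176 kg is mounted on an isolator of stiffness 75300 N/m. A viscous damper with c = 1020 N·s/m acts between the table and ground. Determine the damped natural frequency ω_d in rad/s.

ω_n = √(k/m) = √(75300/176) = 20.68 rad/s.
Critical damping c_c = 2√(k·m) = 2√(75300 × 176) = 7281 N·s/m, so ζ = c/c_c = 1020/7281 = 0.1401.
ω_d = ω_n√(1 − ζ²) = 20.68 × √(1 − 0.0196) = 20.48 rad/s.

20.5 rad/s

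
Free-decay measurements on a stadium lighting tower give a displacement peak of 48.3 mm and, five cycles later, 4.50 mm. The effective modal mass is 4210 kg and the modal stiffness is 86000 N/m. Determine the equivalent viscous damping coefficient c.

2870 N·s/m

Logarithmic decrement δ = (1/n)·ln(x₀/x_n) = (1/5)·ln(48.3/4.50) = (1/5)·ln(10.73) = 0.4747.
ζ = δ/√(4π² + δ²) = 0.4747/√(39.48 + 0.225) = 0.4747/6.301 = 0.07533.
c = ζ · 2√(km) = 0.07533 × 2√(86000 × 4210) = 0.07533 × 38060 = 2867 N·s/m.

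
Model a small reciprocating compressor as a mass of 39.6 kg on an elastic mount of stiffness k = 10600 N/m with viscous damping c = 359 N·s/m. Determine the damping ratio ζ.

ω_n = √(k/m) = √(10600/39.6) = 16.36 rad/s.
Critical damping c_c = 2√(k·m) = 2√(10600 × 39.6) = 1296 N·s/m, so ζ = c/c_c = 359/1296 = 0.2771.

0.277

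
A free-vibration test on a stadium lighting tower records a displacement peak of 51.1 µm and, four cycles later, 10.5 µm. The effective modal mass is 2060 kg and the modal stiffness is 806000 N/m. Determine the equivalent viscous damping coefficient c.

5120 N·s/m

Logarithmic decrement δ = (1/n)·ln(x₀/x_n) = (1/4)·ln(51.1/10.5) = (1/4)·ln(4.867) = 0.3956.
ζ = δ/√(4π² + δ²) = 0.3956/√(39.48 + 0.157) = 0.3956/6.296 = 0.06284.
c = ζ · 2√(km) = 0.06284 × 2√(806000 × 2060) = 0.06284 × 81500 = 5121 N·s/m.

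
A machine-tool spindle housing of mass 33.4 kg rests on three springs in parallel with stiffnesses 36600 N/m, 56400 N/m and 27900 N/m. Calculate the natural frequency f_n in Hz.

9.58 Hz

Parallel springs add: k_eq = 36600 + 56400 + 27900 = 120900 N/m.
ω_n = √(k_eq/m) = √(120900/33.4) = √3620 = 60.16 rad/s.
f_n = ω_n/(2π) = 60.16/6.283 = 9.575 Hz.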